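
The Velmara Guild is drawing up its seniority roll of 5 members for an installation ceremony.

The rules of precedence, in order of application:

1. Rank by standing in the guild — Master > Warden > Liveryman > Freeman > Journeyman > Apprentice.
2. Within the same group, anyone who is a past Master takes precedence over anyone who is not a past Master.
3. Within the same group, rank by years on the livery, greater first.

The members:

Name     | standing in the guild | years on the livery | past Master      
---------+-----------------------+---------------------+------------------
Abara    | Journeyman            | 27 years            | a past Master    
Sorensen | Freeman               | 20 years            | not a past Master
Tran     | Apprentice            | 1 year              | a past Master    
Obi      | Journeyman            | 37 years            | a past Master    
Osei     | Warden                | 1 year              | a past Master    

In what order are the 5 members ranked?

By standing in the guild: Osei (Warden); then Sorensen (Freeman); then Obi and Abara (Journeyman); then Tran (Apprentice).
Obi and Abara are each a past Master, so the next rule applies.
Among Obi and Abara, by years on the livery (higher first): Obi (37 years) before Abara (27 years).
Full order: Osei, Sorensen, Obi, Abara, Tran.

Osei, Sorensen, Obi, Abara, Tran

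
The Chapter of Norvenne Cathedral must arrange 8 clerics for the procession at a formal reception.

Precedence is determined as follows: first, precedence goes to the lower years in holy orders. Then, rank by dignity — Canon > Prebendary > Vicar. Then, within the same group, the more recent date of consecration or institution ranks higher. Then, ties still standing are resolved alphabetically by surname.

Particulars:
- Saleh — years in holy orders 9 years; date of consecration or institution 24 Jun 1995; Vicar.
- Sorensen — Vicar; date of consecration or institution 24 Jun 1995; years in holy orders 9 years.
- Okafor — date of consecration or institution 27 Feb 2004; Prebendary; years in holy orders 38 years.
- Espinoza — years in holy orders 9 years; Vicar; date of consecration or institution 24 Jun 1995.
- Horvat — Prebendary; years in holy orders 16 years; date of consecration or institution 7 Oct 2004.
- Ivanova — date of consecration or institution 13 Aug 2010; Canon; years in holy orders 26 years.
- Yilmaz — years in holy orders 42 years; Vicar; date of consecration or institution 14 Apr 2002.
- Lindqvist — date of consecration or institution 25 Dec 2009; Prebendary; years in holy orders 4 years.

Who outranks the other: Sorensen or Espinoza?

Espinoza

By years in holy orders (lower first): Lindqvist (4 years); then Espinoza, Saleh and Sorensen (each 9 years); then Horvat (16 years); then Ivanova (26 years); then Okafor (38 years); then Yilmaz (42 years).
Espinoza, Saleh and Sorensen are each Vicar, so the next rule applies.
Espinoza, Saleh and Sorensen all have date of consecration or institution 24 Jun 1995, so the next rule applies.
Among Espinoza, Saleh and Sorensen, alphabetically by surname: Espinoza before Saleh before Sorensen.
So Espinoza takes precedence.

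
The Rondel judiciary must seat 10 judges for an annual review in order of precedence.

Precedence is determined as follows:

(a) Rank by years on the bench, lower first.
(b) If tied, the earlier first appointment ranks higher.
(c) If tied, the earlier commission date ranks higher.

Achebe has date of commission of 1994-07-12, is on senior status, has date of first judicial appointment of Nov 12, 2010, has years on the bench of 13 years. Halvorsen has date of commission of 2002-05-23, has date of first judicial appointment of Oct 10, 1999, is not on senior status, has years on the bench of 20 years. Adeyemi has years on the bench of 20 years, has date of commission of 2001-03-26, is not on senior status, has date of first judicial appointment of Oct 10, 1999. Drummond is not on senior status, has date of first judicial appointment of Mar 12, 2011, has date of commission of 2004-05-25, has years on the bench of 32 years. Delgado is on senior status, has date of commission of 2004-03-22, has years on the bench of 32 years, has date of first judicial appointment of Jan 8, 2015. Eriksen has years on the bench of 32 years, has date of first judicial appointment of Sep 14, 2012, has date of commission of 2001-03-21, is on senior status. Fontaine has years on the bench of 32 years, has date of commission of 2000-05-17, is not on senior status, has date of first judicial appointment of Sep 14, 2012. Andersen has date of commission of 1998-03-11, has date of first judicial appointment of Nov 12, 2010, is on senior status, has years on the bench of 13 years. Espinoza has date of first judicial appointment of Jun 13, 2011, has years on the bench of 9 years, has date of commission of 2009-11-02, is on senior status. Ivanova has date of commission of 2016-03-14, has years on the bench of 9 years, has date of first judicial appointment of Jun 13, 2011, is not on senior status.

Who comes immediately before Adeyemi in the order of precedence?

Andersen

By years on the bench (lower first): Espinoza and Ivanova (both 9 years); then Achebe and Andersen (both 13 years); then Adeyemi and Halvorsen (both 20 years); then Drummond, Fontaine, Eriksen and Delgado (each 32 years).
Espinoza and Ivanova both have date of first judicial appointment Jun 13, 2011, so the next rule applies.
Among Espinoza and Ivanova, by date of commission (earlier first): Espinoza (2009-11-02) before Ivanova (2016-03-14).
Achebe and Andersen both have date of first judicial appointment Nov 12, 2010, so the next rule applies.
Among Achebe and Andersen, by date of commission (earlier first): Achebe (1994-07-12) before Andersen (1998-03-11).
Adeyemi and Halvorsen both have date of first judicial appointment Oct 10, 1999, so the next rule applies.
Among Adeyemi and Halvorsen, by date of commission (earlier first): Adeyemi (2001-03-26) before Halvorsen (2002-05-23).
Among Drummond, Fontaine, Eriksen and Delgado, by date of first judicial appointment (earlier first): Drummond (Mar 12, 2011) before Fontaine and Eriksen (Sep 14, 2012) before Delgado (Jan 8, 2015).
Among Fontaine and Eriksen, by date of commission (earlier first): Fontaine (2000-05-17) before Eriksen (2001-03-21).
Order: Espinoza, Ivanova, Achebe, Andersen, Adeyemi, Halvorsen, Drummond, Fontaine, Eriksen, Delgado.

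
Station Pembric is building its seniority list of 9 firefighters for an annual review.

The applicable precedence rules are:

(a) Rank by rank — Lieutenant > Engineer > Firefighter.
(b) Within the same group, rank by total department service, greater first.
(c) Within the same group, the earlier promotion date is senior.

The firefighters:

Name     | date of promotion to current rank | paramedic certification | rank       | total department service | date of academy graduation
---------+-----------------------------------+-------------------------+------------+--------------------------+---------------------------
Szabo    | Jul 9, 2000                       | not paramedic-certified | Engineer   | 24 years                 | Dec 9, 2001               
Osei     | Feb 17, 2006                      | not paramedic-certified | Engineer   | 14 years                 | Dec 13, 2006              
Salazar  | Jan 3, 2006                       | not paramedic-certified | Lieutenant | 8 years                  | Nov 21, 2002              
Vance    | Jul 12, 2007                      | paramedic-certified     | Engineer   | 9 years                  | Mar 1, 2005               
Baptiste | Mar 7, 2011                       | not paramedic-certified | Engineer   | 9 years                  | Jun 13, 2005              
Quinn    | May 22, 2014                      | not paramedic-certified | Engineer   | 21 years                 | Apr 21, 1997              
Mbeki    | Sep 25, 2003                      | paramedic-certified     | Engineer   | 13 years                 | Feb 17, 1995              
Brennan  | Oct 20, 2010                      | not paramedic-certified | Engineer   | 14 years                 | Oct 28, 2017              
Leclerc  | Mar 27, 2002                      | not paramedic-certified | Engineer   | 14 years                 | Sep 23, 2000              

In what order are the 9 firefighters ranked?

Salazar, Szabo, Quinn, Leclerc, Osei, Brennan, Mbeki, Vance, Baptiste

By rank: Salazar (Lieutenant); then Szabo, Quinn, Leclerc, Osei, Brennan, Mbeki, Vance and Baptiste (Engineer).
Among Szabo, Quinn, Leclerc, Osei, Brennan, Mbeki, Vance and Baptiste, by total department service (higher first): Szabo (24 years) before Quinn (21 years) before Leclerc, Osei and Brennan (14 years) before Mbeki (13 years) before Vance and Baptiste (9 years).
Among Leclerc, Osei and Brennan, by date of promotion to current rank (earlier first): Leclerc (Mar 27, 2002) before Osei (Feb 17, 2006) before Brennan (Oct 20, 2010).
Among Vance and Baptiste, by date of promotion to current rank (earlier first): Vance (Jul 12, 2007) before Baptiste (Mar 7, 2011).
Full order: Salazar, Szabo, Quinn, Leclerc, Osei, Brennan, Mbeki, Vance, Baptiste.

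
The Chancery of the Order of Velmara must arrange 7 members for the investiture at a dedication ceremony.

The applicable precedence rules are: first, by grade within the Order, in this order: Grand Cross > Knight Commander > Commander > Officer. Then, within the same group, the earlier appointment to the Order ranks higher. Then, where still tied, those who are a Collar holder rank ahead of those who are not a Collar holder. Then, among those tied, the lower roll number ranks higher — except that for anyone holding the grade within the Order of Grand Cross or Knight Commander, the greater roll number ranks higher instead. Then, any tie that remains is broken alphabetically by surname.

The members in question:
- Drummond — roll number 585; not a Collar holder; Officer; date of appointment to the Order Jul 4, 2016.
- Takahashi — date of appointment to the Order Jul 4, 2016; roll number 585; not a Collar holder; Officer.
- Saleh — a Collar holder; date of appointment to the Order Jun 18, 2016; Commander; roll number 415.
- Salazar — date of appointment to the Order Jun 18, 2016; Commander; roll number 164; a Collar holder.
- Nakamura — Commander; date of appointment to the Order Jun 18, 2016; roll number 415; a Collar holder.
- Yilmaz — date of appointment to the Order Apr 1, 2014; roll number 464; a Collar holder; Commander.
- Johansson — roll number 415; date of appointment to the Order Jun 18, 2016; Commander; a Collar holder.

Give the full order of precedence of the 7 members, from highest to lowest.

Yilmaz, Salazar, Johansson, Nakamura, Saleh, Drummond, Takahashi

By grade within the Order: Yilmaz, Salazar, Johansson, Nakamura and Saleh (Commander); then Drummond and Takahashi (Officer).
Among Yilmaz, Salazar, Johansson, Nakamura and Saleh, by date of appointment to the Order (earlier first): Yilmaz (Apr 1, 2014) before Salazar, Johansson, Nakamura and Saleh (Jun 18, 2016).
Salazar, Johansson, Nakamura and Saleh are each a Collar holder, so the next rule applies.
Among Salazar, Johansson, Nakamura and Saleh, by roll number (lower first): Salazar (164) before Johansson, Nakamura and Saleh (415).
Among Johansson, Nakamura and Saleh, alphabetically by surname: Johansson before Nakamura before Saleh.
Drummond and Takahashi both have date of appointment to the Order Jul 4, 2016, so the next rule applies.
Drummond and Takahashi are each not a Collar holder, so the next rule applies.
Drummond and Takahashi both have roll number 585, so the next rule applies.
Among Drummond and Takahashi, alphabetically by surname: Drummond before Takahashi.
Full order: Yilmaz, Salazar, Johansson, Nakamura, Saleh, Drummond, Takahashi.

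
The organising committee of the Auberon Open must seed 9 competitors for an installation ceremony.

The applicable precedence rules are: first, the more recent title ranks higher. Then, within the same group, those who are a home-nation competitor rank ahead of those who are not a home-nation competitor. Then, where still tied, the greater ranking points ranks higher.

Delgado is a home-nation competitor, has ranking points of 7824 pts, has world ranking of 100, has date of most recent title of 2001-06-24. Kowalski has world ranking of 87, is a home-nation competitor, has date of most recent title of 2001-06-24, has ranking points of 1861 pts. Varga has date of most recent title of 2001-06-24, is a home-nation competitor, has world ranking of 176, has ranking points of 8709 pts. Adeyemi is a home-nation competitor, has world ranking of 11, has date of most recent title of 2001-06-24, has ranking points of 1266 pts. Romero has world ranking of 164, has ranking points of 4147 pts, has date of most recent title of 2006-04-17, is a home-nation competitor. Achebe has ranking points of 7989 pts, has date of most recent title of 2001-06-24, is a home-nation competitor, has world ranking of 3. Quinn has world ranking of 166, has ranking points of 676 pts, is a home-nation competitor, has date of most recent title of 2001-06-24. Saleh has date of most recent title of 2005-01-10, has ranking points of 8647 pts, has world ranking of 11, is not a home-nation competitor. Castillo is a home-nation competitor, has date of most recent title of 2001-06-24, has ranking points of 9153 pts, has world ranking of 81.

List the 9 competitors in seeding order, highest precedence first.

By date of most recent title (later first): Romero (2006-04-17); then Saleh (2005-01-10); then Castillo, Varga, Achebe, Delgado, Kowalski, Adeyemi and Quinn (each 2001-06-24).
Castillo, Varga, Achebe, Delgado, Kowalski, Adeyemi and Quinn are each a home-nation competitor, so the next rule applies.
Among Castillo, Varga, Achebe, Delgado, Kowalski, Adeyemi and Quinn, by ranking points (higher first): Castillo (9153 pts) before Varga (8709 pts) before Achebe (7989 pts) before Delgado (7824 pts) before Kowalski (1861 pts) before Adeyemi (1266 pts) before Quinn (676 pts).
Full order: Romero, Saleh, Castillo, Varga, Achebe, Delgado, Kowalski, Adeyemi, Quinn.

Romero, Saleh, Castillo, Varga, Achebe, Delgado, Kowalski, Adeyemi, Quinn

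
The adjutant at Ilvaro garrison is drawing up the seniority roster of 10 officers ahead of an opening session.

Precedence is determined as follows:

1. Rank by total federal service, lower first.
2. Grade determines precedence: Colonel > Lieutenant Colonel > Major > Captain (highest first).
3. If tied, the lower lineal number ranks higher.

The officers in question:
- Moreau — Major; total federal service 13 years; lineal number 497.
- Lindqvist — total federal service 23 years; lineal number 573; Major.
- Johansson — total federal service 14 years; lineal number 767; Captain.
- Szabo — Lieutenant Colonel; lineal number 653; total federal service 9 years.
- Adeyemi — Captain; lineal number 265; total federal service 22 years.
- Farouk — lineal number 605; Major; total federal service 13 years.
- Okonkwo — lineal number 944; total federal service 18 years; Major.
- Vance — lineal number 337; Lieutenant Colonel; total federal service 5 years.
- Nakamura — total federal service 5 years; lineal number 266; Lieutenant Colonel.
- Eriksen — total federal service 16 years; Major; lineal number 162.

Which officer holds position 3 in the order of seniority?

Szabo

By total federal service (lower first): Nakamura and Vance (both 5 years); then Szabo (9 years); then Moreau and Farouk (both 13 years); then Johansson (14 years); then Eriksen (16 years); then Okonkwo (18 years); then Adeyemi (22 years); then Lindqvist (23 years).
Nakamura and Vance are each Lieutenant Colonel, so the next rule applies.
Among Nakamura and Vance, by lineal number (lower first): Nakamura (266) before Vance (337).
Moreau and Farouk are each Major, so the next rule applies.
Among Moreau and Farouk, by lineal number (lower first): Moreau (497) before Farouk (605).
Order: Nakamura, Vance, Szabo, Moreau, Farouk, Johansson, Eriksen, Okonkwo, Adeyemi, Lindqvist.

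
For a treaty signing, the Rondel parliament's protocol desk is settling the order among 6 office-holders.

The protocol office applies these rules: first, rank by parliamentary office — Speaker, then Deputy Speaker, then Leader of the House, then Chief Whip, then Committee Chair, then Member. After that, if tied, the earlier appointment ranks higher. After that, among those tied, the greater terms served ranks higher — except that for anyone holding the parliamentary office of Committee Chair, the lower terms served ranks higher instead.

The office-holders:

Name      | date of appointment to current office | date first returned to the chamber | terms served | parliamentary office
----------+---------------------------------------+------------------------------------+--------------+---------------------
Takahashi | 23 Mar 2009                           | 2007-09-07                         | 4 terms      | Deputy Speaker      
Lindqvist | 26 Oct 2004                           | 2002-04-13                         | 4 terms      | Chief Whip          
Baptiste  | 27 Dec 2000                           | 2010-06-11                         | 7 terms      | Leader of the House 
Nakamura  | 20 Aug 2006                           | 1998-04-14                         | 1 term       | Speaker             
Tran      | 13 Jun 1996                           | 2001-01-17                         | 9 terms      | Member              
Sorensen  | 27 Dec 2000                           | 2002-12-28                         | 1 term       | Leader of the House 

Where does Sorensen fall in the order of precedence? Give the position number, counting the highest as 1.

4

By parliamentary office: Nakamura (Speaker); then Takahashi (Deputy Speaker); then Baptiste and Sorensen (Leader of the House); then Lindqvist (Chief Whip); then Tran (Member).
Baptiste and Sorensen both have date of appointment to current office 27 Dec 2000, so the next rule applies.
Among Baptiste and Sorensen, by terms served (higher first): Baptiste (7 terms) before Sorensen (1 term).
Order: Nakamura, Takahashi, Baptiste, Sorensen, Lindqvist, Tran. So position 4.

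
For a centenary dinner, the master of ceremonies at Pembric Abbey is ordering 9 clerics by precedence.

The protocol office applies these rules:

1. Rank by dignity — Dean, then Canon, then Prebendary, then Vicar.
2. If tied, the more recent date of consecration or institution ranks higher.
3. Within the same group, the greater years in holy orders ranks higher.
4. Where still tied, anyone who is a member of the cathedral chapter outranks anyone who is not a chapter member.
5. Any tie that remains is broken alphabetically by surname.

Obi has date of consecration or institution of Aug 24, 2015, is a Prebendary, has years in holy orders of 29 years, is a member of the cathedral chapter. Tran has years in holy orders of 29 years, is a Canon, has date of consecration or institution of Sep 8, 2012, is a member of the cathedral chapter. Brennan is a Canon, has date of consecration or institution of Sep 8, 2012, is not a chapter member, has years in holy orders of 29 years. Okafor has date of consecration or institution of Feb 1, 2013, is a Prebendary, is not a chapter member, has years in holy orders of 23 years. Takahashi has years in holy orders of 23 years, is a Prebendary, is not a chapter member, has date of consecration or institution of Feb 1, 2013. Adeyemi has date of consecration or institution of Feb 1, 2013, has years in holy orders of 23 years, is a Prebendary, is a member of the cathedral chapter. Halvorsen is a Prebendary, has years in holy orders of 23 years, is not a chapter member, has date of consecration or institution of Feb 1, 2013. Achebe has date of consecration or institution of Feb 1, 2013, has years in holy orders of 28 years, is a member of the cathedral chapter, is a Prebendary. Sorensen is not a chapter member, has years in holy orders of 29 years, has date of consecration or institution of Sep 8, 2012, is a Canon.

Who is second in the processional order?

By dignity: Tran, Brennan and Sorensen (Canon); then Obi, Achebe, Adeyemi, Halvorsen, Okafor and Takahashi (Prebendary).
Tran, Brennan and Sorensen all have date of consecration or institution Sep 8, 2012, so the next rule applies.
Tran, Brennan and Sorensen all have years in holy orders 29 years, so the next rule applies.
Among Tran, Brennan and Sorensen, a member of the cathedral chapter before not a chapter member: Tran (a member of the cathedral chapter) before Brennan and Sorensen (not a chapter member).
Among Brennan and Sorensen, alphabetically by surname: Brennan before Sorensen.
Among Obi, Achebe, Adeyemi, Halvorsen, Okafor and Takahashi, by date of consecration or institution (later first): Obi (Aug 24, 2015) before Achebe, Adeyemi, Halvorsen, Okafor and Takahashi (Feb 1, 2013).
Among Achebe, Adeyemi, Halvorsen, Okafor and Takahashi, by years in holy orders (higher first): Achebe (28 years) before Adeyemi, Halvorsen, Okafor and Takahashi (23 years).
Among Adeyemi, Halvorsen, Okafor and Takahashi, a member of the cathedral chapter before not a chapter member: Adeyemi (a member of the cathedral chapter) before Halvorsen, Okafor and Takahashi (not a chapter member).
Among Halvorsen, Okafor and Takahashi, alphabetically by surname: Halvorsen before Okafor before Takahashi.
Order: Tran, Brennan, Sorensen, Obi, Achebe, Adeyemi, Halvorsen, Okafor, Takahashi.

Brennan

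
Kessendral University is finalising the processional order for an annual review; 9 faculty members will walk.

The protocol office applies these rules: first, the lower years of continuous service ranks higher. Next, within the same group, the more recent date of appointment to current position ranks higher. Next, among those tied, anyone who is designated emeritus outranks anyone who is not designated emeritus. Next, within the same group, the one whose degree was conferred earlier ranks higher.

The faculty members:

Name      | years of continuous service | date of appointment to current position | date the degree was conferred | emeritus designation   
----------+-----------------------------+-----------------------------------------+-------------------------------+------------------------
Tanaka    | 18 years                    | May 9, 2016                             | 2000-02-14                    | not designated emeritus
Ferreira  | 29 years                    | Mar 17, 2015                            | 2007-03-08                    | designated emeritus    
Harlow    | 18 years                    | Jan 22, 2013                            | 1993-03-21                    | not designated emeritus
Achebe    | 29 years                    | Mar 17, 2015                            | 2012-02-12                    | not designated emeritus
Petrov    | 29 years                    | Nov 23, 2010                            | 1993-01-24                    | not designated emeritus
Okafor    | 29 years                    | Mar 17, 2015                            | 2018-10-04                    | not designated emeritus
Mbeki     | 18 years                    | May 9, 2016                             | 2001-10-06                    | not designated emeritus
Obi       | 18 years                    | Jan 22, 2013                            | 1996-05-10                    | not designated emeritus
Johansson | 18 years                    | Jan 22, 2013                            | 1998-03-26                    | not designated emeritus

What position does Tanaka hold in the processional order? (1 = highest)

By years of continuous service (lower first): Tanaka, Mbeki, Harlow, Obi and Johansson (each 18 years); then Ferreira, Achebe, Okafor and Petrov (each 29 years).
Among Tanaka, Mbeki, Harlow, Obi and Johansson, by date of appointment to current position (later first): Tanaka and Mbeki (May 9, 2016) before Harlow, Obi and Johansson (Jan 22, 2013).
Tanaka and Mbeki are each not designated emeritus, so the next rule applies.
Among Tanaka and Mbeki, by date the degree was conferred (earlier first): Tanaka (2000-02-14) before Mbeki (2001-10-06).
Harlow, Obi and Johansson are each not designated emeritus, so the next rule applies.
Among Harlow, Obi and Johansson, by date the degree was conferred (earlier first): Harlow (1993-03-21) before Obi (1996-05-10) before Johansson (1998-03-26).
Among Ferreira, Achebe, Okafor and Petrov, by date of appointment to current position (later first): Ferreira, Achebe and Okafor (Mar 17, 2015) before Petrov (Nov 23, 2010).
Among Ferreira, Achebe and Okafor, designated emeritus before not designated emeritus: Ferreira (designated emeritus) before Achebe and Okafor (not designated emeritus).
Among Achebe and Okafor, by date the degree was conferred (earlier first): Achebe (2012-02-12) before Okafor (2018-10-04).
Order: Tanaka, Mbeki, Harlow, Obi, Johansson, Ferreira, Achebe, Okafor, Petrov. So position 1.

1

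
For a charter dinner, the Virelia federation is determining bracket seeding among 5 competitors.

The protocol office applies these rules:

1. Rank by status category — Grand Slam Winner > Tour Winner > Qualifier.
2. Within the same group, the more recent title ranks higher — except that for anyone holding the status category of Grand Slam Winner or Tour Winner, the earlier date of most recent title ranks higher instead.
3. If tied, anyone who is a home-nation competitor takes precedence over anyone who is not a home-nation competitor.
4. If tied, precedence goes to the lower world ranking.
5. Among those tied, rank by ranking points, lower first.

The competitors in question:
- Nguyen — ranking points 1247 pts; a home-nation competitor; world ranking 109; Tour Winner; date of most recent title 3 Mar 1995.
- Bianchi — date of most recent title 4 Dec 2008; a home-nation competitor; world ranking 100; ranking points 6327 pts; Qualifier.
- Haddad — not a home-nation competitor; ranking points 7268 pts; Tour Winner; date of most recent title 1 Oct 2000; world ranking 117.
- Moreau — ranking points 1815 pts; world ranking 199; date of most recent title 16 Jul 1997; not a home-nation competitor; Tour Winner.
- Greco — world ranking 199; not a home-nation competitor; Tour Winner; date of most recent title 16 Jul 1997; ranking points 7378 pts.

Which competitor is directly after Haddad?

Bianchi

By status category: Nguyen, Moreau, Greco and Haddad (Tour Winner); then Bianchi (Qualifier).
Among Nguyen, Moreau, Greco and Haddad, by date of most recent title (earlier first) (reversed rule for this group): Nguyen (3 Mar 1995) before Moreau and Greco (16 Jul 1997) before Haddad (1 Oct 2000).
Moreau and Greco are each not a home-nation competitor, so the next rule applies.
Moreau and Greco both have world ranking 199, so the next rule applies.
Among Moreau and Greco, by ranking points (lower first): Moreau (1815 pts) before Greco (7378 pts).
Order: Nguyen, Moreau, Greco, Haddad, Bianchi.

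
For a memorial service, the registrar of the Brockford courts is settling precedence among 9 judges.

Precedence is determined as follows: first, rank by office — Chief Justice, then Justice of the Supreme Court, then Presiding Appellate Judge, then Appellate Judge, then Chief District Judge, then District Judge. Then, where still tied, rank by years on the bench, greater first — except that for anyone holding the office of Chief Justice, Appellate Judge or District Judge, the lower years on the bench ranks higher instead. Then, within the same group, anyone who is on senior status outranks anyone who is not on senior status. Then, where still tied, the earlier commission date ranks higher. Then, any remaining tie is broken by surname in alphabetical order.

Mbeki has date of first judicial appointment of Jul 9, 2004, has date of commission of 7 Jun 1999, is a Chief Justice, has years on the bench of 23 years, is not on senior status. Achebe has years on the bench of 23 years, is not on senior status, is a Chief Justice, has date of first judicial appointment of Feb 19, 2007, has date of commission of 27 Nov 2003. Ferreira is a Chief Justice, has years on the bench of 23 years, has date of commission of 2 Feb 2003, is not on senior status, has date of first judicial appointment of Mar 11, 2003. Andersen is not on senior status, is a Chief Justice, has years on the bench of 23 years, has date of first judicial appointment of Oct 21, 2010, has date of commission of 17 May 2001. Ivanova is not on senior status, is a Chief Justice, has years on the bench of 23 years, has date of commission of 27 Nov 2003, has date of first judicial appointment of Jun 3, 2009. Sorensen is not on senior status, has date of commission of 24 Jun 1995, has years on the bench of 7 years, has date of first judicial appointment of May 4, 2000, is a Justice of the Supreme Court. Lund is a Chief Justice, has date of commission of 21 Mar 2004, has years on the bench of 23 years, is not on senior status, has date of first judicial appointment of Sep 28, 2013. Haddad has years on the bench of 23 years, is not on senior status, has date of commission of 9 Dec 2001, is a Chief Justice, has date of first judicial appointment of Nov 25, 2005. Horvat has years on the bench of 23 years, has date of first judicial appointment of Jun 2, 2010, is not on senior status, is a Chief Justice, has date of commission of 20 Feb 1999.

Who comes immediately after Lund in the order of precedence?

Sorensen

By office: Horvat, Mbeki, Andersen, Haddad, Ferreira, Achebe, Ivanova and Lund (Chief Justice); then Sorensen (Justice of the Supreme Court).
Horvat, Mbeki, Andersen, Haddad, Ferreira, Achebe, Ivanova and Lund all have years on the bench 23 years, so the next rule applies.
Horvat, Mbeki, Andersen, Haddad, Ferreira, Achebe, Ivanova and Lund are each not on senior status, so the next rule applies.
Among Horvat, Mbeki, Andersen, Haddad, Ferreira, Achebe, Ivanova and Lund, by date of commission (earlier first): Horvat (20 Feb 1999) before Mbeki (7 Jun 1999) before Andersen (17 May 2001) before Haddad (9 Dec 2001) before Ferreira (2 Feb 2003) before Achebe and Ivanova (27 Nov 2003) before Lund (21 Mar 2004).
Among Achebe and Ivanova, alphabetically by surname: Achebe before Ivanova.
Order: Horvat, Mbeki, Andersen, Haddad, Ferreira, Achebe, Ivanova, Lund, Sorensen.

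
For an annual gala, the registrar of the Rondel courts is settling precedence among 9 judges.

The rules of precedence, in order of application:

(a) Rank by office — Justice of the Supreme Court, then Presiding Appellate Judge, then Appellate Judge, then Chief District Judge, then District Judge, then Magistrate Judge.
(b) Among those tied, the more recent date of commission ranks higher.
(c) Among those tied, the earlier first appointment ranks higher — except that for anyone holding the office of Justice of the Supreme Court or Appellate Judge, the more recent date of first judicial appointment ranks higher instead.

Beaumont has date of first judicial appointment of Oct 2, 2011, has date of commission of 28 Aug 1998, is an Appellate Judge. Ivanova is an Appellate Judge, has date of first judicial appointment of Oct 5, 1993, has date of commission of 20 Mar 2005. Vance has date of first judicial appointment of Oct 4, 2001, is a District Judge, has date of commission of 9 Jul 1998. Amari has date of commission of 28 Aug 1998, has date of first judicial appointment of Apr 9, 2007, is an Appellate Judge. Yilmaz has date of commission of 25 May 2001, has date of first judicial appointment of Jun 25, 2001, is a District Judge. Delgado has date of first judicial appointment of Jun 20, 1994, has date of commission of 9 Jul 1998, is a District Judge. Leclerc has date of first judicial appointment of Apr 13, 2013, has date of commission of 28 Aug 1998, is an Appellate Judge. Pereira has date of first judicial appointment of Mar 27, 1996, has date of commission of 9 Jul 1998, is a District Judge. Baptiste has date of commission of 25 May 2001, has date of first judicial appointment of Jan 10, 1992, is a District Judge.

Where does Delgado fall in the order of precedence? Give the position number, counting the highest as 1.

7

By office: Ivanova, Leclerc, Beaumont and Amari (Appellate Judge); then Baptiste, Yilmaz, Delgado, Pereira and Vance (District Judge).
Among Ivanova, Leclerc, Beaumont and Amari, by date of commission (later first): Ivanova (20 Mar 2005) before Leclerc, Beaumont and Amari (28 Aug 1998).
Among Leclerc, Beaumont and Amari, by date of first judicial appointment (later first) (reversed rule for this group): Leclerc (Apr 13, 2013) before Beaumont (Oct 2, 2011) before Amari (Apr 9, 2007).
Among Baptiste, Yilmaz, Delgado, Pereira and Vance, by date of commission (later first): Baptiste and Yilmaz (25 May 2001) before Delgado, Pereira and Vance (9 Jul 1998).
Among Baptiste and Yilmaz, by date of first judicial appointment (earlier first): Baptiste (Jan 10, 1992) before Yilmaz (Jun 25, 2001).
Among Delgado, Pereira and Vance, by date of first judicial appointment (earlier first): Delgado (Jun 20, 1994) before Pereira (Mar 27, 1996) before Vance (Oct 4, 2001).
Order: Ivanova, Leclerc, Beaumont, Amari, Baptiste, Yilmaz, Delgado, Pereira, Vance. So position 7.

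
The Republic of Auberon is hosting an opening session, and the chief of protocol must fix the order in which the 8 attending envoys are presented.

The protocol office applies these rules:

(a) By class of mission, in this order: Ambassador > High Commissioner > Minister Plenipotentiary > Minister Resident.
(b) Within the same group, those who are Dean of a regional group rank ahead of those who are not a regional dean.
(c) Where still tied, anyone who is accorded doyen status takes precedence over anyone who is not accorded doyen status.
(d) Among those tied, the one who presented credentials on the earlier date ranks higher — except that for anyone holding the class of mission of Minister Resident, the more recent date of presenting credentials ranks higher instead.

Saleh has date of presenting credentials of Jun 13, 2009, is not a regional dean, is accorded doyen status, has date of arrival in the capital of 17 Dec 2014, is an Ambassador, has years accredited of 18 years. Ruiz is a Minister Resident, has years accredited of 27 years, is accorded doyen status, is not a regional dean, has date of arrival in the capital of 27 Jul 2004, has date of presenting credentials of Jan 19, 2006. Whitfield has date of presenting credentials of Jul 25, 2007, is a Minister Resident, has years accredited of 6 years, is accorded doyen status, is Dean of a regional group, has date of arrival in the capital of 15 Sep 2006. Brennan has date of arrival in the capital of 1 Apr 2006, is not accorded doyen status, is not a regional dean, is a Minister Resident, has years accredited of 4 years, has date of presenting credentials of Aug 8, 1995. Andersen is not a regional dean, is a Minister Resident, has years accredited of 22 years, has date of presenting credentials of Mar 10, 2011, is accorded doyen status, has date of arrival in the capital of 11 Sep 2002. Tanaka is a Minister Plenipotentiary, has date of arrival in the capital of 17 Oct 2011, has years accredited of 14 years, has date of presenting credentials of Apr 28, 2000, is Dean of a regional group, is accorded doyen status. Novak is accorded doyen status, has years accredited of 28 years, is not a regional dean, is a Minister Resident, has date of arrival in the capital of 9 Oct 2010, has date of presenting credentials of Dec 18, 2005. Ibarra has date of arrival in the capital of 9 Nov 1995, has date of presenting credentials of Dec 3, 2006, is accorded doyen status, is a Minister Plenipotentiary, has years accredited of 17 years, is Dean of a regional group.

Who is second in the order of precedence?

By class of mission: Saleh (Ambassador); then Tanaka and Ibarra (Minister Plenipotentiary); then Whitfield, Andersen, Ruiz, Novak and Brennan (Minister Resident).
Tanaka and Ibarra are each Dean of a regional group, so the next rule applies.
Tanaka and Ibarra are each accorded doyen status, so the next rule applies.
Among Tanaka and Ibarra, by date of presenting credentials (earlier first): Tanaka (Apr 28, 2000) before Ibarra (Dec 3, 2006).
Among Whitfield, Andersen, Ruiz, Novak and Brennan, Dean of a regional group before not a regional dean: Whitfield (Dean of a regional group) before Andersen, Ruiz, Novak and Brennan (not a regional dean).
Among Andersen, Ruiz, Novak and Brennan, accorded doyen status before not accorded doyen status: Andersen, Ruiz and Novak (accorded doyen status) before Brennan (not accorded doyen status).
Among Andersen, Ruiz and Novak, by date of presenting credentials (later first) (reversed rule for this group): Andersen (Mar 10, 2011) before Ruiz (Jan 19, 2006) before Novak (Dec 18, 2005).
Order: Saleh, Tanaka, Ibarra, Whitfield, Andersen, Ruiz, Novak, Brennan.

Tanaka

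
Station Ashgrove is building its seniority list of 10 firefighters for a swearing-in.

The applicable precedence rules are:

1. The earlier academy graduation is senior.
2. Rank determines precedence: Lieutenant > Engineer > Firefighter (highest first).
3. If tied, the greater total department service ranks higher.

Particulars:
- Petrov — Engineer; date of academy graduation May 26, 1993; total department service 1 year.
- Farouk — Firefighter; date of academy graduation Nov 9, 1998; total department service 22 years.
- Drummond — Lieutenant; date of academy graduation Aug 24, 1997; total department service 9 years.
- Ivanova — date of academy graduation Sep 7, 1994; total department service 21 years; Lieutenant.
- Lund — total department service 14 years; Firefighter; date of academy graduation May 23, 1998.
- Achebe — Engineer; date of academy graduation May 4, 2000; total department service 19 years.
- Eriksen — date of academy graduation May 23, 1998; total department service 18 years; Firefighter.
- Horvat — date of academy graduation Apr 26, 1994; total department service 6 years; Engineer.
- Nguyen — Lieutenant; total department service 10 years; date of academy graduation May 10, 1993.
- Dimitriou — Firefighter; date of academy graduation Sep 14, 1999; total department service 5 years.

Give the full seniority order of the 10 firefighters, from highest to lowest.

By date of academy graduation (earlier first): Nguyen (May 10, 1993); then Petrov (May 26, 1993); then Horvat (Apr 26, 1994); then Ivanova (Sep 7, 1994); then Drummond (Aug 24, 1997); then Eriksen and Lund (both May 23, 1998); then Farouk (Nov 9, 1998); then Dimitriou (Sep 14, 1999); then Achebe (May 4, 2000).
Eriksen and Lund are each Firefighter, so the next rule applies.
Among Eriksen and Lund, by total department service (higher first): Eriksen (18 years) before Lund (14 years).
Full order: Nguyen, Petrov, Horvat, Ivanova, Drummond, Eriksen, Lund, Farouk, Dimitriou, Achebe.

Nguyen, Petrov, Horvat, Ivanova, Drummond, Eriksen, Lund, Farouk, Dimitriou, Achebe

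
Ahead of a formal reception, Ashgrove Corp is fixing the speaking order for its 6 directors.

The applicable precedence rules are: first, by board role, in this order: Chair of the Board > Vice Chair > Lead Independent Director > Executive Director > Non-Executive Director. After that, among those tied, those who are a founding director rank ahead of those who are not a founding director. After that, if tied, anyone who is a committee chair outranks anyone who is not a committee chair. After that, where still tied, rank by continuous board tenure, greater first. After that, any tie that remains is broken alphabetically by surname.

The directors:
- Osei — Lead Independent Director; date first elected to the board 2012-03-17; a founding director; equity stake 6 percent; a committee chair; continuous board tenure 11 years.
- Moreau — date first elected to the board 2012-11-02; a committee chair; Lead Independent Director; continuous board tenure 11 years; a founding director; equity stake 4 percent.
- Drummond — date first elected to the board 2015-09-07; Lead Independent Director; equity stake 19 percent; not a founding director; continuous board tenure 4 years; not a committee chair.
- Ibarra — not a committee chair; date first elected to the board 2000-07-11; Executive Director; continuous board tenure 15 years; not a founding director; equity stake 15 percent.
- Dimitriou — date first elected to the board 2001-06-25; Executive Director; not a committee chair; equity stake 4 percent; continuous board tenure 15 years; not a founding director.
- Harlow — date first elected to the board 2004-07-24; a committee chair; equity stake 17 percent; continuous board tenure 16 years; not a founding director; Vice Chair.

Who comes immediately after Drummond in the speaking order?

Dimitriou

By board role: Harlow (Vice Chair); then Moreau, Osei and Drummond (Lead Independent Director); then Dimitriou and Ibarra (Executive Director).
Among Moreau, Osei and Drummond, a founding director before not a founding director: Moreau and Osei (a founding director) before Drummond (not a founding director).
Moreau and Osei are each a committee chair, so the next rule applies.
Moreau and Osei both have continuous board tenure 11 years, so the next rule applies.
Among Moreau and Osei, alphabetically by surname: Moreau before Osei.
Dimitriou and Ibarra are each not a founding director, so the next rule applies.
Dimitriou and Ibarra are each not a committee chair, so the next rule applies.
Dimitriou and Ibarra both have continuous board tenure 15 years, so the next rule applies.
Among Dimitriou and Ibarra, alphabetically by surname: Dimitriou before Ibarra.
Order: Harlow, Moreau, Osei, Drummond, Dimitriou, Ibarra.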